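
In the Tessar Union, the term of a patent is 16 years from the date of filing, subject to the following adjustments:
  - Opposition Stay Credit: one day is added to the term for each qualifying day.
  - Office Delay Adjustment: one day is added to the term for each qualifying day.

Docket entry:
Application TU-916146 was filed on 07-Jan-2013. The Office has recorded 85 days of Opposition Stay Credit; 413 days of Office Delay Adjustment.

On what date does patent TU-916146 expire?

2030-05-20

Base term: filing date + 16 years → 7 January 2029.
Opposition Stay Credit: +85 days → 2 April 2029.
Office Delay Adjustment: +413 days → 20 May 2030.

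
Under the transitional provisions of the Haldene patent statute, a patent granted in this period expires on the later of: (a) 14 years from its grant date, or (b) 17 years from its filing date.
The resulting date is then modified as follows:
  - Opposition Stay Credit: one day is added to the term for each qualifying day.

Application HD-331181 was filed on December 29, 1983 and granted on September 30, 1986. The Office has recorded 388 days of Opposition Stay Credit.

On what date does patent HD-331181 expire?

(a) grant + 14 years → 30 September 2000.
(b) filing + 17 years → 29 December 2000.
Later of the two: 29 December 2000.
Opposition Stay Credit: +388 days → 21 January 2002.

January 21, 2002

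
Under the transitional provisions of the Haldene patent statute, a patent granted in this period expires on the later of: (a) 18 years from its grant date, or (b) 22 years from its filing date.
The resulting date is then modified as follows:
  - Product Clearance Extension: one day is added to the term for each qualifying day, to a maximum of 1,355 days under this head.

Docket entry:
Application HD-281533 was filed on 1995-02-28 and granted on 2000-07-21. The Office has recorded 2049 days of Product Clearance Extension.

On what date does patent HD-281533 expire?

2022-04-06

(a) grant + 18 years → 21 July 2018.
(b) filing + 22 years → 28 February 2017.
Later of the two: 21 July 2018.
Product Clearance Extension: 2049 days claimed exceeds the 1355-day cap, so +1355 days → 6 April 2022.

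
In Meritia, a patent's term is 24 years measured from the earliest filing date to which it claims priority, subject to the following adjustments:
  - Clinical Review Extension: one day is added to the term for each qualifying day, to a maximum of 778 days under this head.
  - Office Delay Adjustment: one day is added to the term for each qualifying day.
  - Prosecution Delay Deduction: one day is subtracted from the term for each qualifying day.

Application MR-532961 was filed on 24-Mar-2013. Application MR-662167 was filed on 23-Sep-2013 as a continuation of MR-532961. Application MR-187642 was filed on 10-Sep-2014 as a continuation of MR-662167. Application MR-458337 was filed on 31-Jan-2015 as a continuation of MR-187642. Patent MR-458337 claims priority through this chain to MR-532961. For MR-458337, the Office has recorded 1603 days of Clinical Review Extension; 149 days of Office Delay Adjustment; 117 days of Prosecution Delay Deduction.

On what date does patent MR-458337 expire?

2039-06-12

Earliest priority filing: 24 March 2013.
Base term: 24 March 2013 + 24 years → 24 March 2037.
Clinical Review Extension: 1603 days claimed exceeds the 778-day cap, so +778 days → 11 May 2039.
Office Delay Adjustment: +149 days → 7 October 2039.
Prosecution Delay Deduction: −117 days → 12 June 2039.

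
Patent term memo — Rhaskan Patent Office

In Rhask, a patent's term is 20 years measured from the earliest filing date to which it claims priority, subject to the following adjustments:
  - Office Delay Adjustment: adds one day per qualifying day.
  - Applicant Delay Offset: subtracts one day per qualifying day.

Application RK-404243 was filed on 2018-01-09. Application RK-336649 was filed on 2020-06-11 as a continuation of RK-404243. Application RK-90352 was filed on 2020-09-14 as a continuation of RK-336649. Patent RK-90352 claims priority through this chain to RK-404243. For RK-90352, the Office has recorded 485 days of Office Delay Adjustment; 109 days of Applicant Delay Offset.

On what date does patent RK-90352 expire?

Earliest priority filing: 9 January 2018.
Base term: 9 January 2018 + 20 years → 9 January 2038.
Office Delay Adjustment: +485 days → 9 May 2039.
Applicant Delay Offset: −109 days → 20 January 2039.

2039-01-20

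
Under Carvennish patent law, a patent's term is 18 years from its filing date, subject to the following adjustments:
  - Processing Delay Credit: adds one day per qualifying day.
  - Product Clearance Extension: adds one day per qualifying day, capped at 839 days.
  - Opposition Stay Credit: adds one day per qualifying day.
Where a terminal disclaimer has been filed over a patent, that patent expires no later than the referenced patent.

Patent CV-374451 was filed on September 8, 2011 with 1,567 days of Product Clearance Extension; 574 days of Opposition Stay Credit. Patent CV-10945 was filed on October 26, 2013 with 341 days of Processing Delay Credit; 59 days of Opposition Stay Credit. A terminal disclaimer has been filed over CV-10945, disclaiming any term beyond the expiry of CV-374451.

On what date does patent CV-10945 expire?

Natural term of CV-10945:
  Base: filing + 18 years → 26 October 2031.
  Processing Delay Credit: +341 days → 1 October 2032.
  Opposition Stay Credit: +59 days → 29 November 2032.
Expiry of referenced patent CV-374451:
  Base: filing + 18 years → 8 September 2029.
  Product Clearance Extension: 1567 days claimed exceeds the 839-day cap, so +839 days → 26 December 2031.
  Opposition Stay Credit: +574 days → 22 July 2033.
Terminal disclaimer: CV-10945 expires on the earlier of 29 November 2032 and 22 July 2033.

November 29, 2032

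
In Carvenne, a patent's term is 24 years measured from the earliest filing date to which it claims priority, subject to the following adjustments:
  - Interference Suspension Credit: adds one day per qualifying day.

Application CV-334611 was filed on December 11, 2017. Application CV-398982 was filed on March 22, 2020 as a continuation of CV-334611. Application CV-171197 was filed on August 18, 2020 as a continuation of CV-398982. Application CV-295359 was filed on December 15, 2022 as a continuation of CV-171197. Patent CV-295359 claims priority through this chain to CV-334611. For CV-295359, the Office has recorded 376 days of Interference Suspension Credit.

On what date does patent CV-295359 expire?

Earliest priority filing: 11 December 2017.
Base term: 11 December 2017 + 24 years → 11 December 2041.
Interference Suspension Credit: +376 days → 22 December 2042.

December 22, 2042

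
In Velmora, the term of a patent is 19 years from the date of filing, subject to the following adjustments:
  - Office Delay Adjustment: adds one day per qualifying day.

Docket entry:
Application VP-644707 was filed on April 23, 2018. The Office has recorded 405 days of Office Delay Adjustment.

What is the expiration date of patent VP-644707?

Base term: filing date + 19 years → 23 April 2037.
Office Delay Adjustment: +405 days → 2 June 2038.

June 2, 2038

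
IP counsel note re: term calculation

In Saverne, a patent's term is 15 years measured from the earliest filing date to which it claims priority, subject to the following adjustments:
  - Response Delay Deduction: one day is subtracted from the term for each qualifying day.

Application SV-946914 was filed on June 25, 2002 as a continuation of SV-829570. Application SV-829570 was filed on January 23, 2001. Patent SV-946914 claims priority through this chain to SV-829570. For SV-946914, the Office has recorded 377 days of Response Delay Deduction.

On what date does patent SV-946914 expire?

Earliest priority filing: 23 January 2001.
Base term: 23 January 2001 + 15 years → 23 January 2016.
Response Delay Deduction: −377 days → 11 January 2015.

January 11, 2015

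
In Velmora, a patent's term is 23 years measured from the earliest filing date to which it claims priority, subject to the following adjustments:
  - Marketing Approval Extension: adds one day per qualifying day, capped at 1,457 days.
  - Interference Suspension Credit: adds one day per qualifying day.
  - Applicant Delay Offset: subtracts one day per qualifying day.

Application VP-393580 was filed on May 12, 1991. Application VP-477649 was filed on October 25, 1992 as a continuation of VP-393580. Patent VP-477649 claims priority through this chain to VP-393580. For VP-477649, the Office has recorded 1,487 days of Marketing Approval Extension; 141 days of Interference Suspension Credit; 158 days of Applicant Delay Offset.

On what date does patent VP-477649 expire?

April 21, 2018

Earliest priority filing: 12 May 1991.
Base term: 12 May 1991 + 23 years → 12 May 2014.
Marketing Approval Extension: 1487 days claimed exceeds the 1457-day cap, so +1457 days → 8 May 2018.
Interference Suspension Credit: +141 days → 26 September 2018.
Applicant Delay Offset: −158 days → 21 April 2018.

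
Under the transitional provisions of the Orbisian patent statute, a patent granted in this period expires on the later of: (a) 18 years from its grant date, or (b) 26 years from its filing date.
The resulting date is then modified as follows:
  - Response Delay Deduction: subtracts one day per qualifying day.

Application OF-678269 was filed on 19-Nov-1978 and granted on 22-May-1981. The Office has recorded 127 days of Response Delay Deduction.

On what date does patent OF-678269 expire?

2004-07-15

(a) grant + 18 years → 22 May 1999.
(b) filing + 26 years → 19 November 2004.
Later of the two: 19 November 2004.
Response Delay Deduction: −127 days → 15 July 2004.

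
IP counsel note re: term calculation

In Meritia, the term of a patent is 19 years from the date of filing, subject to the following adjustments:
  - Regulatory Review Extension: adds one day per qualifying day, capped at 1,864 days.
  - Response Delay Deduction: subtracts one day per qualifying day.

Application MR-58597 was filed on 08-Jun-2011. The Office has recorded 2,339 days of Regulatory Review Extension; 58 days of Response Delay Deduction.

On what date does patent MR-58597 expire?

Base term: filing date + 19 years → 8 June 2030.
Regulatory Review Extension: 2339 days claimed exceeds the 1864-day cap, so +1864 days → 16 July 2035.
Response Delay Deduction: −58 days → 19 May 2035.

2035-05-19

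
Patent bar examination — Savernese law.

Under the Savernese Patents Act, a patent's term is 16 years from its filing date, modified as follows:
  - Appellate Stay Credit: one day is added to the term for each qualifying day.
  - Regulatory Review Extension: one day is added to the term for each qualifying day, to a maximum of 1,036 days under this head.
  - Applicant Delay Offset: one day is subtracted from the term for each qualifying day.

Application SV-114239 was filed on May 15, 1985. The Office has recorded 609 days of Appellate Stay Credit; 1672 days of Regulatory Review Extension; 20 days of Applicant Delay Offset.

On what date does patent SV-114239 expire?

October 26, 2005

Base term: filing date + 16 years → 15 May 2001.
Appellate Stay Credit: +609 days → 14 January 2003.
Regulatory Review Extension: 1672 days claimed exceeds the 1036-day cap, so +1036 days → 15 November 2005.
Applicant Delay Offset: −20 days → 26 October 2005.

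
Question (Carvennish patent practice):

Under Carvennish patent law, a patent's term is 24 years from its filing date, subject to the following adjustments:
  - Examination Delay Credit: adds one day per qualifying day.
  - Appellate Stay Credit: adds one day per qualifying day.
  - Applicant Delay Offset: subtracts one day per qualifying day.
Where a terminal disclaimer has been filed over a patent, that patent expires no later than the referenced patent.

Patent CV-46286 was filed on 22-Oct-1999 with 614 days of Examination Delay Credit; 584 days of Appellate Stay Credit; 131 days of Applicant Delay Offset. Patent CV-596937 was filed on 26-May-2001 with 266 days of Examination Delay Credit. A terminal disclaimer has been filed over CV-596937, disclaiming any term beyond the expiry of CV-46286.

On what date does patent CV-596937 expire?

Natural term of CV-596937:
  Base: filing + 24 years → 26 May 2025.
  Examination Delay Credit: +266 days → 16 February 2026.
Expiry of referenced patent CV-46286:
  Base: filing + 24 years → 22 October 2023.
  Examination Delay Credit: +614 days → 27 June 2025.
  Appellate Stay Credit: +584 days → 1 February 2027.
  Applicant Delay Offset: −131 days → 23 September 2026.
Terminal disclaimer: CV-596937 expires on the earlier of 16 February 2026 and 23 September 2026.

February 16, 2026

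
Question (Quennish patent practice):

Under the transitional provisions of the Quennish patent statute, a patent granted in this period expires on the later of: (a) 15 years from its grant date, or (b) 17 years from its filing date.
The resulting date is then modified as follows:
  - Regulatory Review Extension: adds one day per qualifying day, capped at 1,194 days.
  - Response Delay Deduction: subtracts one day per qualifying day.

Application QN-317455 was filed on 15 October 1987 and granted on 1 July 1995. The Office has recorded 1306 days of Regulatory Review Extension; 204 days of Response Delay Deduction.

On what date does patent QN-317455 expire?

2013-03-17

(a) grant + 15 years → 1 July 2010.
(b) filing + 17 years → 15 October 2004.
Later of the two: 1 July 2010.
Regulatory Review Extension: 1306 days claimed exceeds the 1194-day cap, so +1194 days → 7 October 2013.
Response Delay Deduction: −204 days → 17 March 2013.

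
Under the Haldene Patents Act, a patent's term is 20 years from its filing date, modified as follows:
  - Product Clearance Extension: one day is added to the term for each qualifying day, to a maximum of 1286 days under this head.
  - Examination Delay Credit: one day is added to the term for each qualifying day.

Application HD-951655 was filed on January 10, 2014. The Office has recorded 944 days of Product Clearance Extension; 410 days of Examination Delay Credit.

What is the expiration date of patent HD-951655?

Base term: filing date + 20 years → 10 January 2034.
Product Clearance Extension: 944 days (within the 1286-day cap) → +944 days → 11 August 2036.
Examination Delay Credit: +410 days → 25 September 2037.

2037-09-25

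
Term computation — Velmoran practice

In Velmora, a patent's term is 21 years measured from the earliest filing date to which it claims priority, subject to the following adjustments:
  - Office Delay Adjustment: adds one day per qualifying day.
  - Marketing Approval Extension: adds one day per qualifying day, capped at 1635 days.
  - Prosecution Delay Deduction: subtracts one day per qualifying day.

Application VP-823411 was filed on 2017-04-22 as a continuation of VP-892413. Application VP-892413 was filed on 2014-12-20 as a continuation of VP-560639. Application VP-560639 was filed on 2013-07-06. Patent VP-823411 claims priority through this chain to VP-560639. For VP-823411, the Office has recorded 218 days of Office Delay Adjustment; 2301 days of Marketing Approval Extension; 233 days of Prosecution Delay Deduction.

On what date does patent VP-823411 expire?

December 12, 2038

Earliest priority filing: 6 July 2013.
Base term: 6 July 2013 + 21 years → 6 July 2034.
Office Delay Adjustment: +218 days → 9 February 2035.
Marketing Approval Extension: 2301 days claimed exceeds the 1635-day cap, so +1635 days → 2 August 2039.
Prosecution Delay Deduction: −233 days → 12 December 2038.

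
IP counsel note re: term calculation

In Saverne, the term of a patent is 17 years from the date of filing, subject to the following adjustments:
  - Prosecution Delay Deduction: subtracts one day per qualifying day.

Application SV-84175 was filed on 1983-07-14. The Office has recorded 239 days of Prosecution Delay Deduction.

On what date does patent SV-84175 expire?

Base term: filing date + 17 years → 14 July 2000.
Prosecution Delay Deduction: −239 days → 18 November 1999.

November 18, 1999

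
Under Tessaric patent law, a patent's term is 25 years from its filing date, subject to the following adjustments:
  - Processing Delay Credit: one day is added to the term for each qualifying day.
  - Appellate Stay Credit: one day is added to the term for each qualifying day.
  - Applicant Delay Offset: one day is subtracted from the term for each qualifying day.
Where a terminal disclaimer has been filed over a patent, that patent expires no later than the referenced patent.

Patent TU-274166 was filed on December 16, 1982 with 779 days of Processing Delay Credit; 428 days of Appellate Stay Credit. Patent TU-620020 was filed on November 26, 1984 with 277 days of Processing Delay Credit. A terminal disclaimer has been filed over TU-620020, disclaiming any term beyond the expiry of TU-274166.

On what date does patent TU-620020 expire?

Natural term of TU-620020:
  Base: filing + 25 years → 26 November 2009.
  Processing Delay Credit: +277 days → 30 August 2010.
Expiry of referenced patent TU-274166:
  Base: filing + 25 years → 16 December 2007.
  Processing Delay Credit: +779 days → 2 February 2010.
  Appellate Stay Credit: +428 days → 6 April 2011.
Terminal disclaimer: TU-620020 expires on the earlier of 30 August 2010 and 6 April 2011.

2010-08-30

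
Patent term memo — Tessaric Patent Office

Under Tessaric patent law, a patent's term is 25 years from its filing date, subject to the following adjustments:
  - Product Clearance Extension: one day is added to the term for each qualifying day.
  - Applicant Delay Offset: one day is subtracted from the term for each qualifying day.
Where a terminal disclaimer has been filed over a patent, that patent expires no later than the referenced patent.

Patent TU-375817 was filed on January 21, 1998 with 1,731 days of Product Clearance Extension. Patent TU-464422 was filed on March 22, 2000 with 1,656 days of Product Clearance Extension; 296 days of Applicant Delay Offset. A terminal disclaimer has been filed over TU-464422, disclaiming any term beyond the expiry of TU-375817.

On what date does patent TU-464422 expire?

Natural term of TU-464422:
  Base: filing + 25 years → 22 March 2025.
  Product Clearance Extension: +1656 days → 3 October 2029.
  Applicant Delay Offset: −296 days → 11 December 2028.
Expiry of referenced patent TU-375817:
  Base: filing + 25 years → 21 January 2023.
  Product Clearance Extension: +1731 days → 18 October 2027.
Terminal disclaimer: TU-464422 expires on the earlier of 11 December 2028 and 18 October 2027.

October 18, 2027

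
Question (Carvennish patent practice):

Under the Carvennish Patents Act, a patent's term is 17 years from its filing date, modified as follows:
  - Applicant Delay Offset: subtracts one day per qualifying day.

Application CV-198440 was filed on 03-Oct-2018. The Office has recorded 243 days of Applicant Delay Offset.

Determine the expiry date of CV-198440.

Base term: filing date + 17 years → 3 October 2035.
Applicant Delay Offset: −243 days → 2 February 2035.

2035-02-02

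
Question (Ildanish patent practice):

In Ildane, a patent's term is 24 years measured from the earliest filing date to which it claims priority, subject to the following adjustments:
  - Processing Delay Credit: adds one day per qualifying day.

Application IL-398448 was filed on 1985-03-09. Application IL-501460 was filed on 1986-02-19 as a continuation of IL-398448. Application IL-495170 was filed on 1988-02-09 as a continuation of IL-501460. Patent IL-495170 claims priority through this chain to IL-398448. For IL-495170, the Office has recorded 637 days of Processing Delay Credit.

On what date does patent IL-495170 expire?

December 6, 2010

Earliest priority filing: 9 March 1985.
Base term: 9 March 1985 + 24 years → 9 March 2009.
Processing Delay Credit: +637 days → 6 December 2010.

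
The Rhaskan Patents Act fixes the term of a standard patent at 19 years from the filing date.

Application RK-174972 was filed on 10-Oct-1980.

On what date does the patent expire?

Filing date + 19 years → 10 October 1999.

October 10, 1999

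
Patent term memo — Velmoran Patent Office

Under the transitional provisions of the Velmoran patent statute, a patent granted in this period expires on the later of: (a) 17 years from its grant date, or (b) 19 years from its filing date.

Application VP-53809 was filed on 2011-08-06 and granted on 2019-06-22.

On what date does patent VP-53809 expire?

(a) grant + 17 years → 22 June 2036.
(b) filing + 19 years → 6 August 2030.
Later of the two: 22 June 2036.

June 22, 2036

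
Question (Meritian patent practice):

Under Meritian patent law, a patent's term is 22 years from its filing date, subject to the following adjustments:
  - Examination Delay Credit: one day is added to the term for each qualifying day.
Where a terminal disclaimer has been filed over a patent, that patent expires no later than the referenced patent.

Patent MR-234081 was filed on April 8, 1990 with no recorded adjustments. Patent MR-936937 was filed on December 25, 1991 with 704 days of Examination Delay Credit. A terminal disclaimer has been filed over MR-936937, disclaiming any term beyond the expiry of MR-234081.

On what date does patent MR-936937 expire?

2012-04-08

Natural term of MR-936937:
  Base: filing + 22 years → 25 December 2013.
  Examination Delay Credit: +704 days → 29 November 2015.
Expiry of referenced patent MR-234081:
  Base: filing + 22 years → 8 April 2012.
Terminal disclaimer: MR-936937 expires on the earlier of 29 November 2015 and 8 April 2012.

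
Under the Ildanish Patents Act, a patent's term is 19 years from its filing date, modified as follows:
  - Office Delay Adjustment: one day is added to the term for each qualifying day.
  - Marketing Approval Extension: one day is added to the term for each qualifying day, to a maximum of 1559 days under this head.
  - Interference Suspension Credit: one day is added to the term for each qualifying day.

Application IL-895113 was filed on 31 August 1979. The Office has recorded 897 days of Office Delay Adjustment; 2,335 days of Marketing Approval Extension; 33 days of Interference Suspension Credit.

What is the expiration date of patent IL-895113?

2005-06-24

Base term: filing date + 19 years → 31 August 1998.
Office Delay Adjustment: +897 days → 13 February 2001.
Marketing Approval Extension: 2335 days claimed exceeds the 1559-day cap, so +1559 days → 22 May 2005.
Interference Suspension Credit: +33 days → 24 June 2005.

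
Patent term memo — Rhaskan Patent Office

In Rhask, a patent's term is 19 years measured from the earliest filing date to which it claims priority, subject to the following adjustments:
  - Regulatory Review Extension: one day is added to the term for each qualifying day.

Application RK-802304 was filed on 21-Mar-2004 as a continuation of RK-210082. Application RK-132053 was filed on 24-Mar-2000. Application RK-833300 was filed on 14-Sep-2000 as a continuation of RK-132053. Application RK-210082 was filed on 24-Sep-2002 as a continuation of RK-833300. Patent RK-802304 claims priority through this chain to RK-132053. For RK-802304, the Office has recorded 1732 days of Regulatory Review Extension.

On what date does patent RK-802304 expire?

December 20, 2023

Earliest priority filing: 24 March 2000.
Base term: 24 March 2000 + 19 years → 24 March 2019.
Regulatory Review Extension: +1732 days → 20 December 2023.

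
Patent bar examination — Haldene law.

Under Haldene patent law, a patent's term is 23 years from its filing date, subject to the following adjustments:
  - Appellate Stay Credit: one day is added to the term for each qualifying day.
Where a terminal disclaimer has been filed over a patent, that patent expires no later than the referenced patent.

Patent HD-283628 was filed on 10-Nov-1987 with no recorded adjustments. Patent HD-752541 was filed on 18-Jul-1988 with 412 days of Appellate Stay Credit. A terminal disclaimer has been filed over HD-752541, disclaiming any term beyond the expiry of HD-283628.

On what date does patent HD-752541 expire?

Natural term of HD-752541:
  Base: filing + 23 years → 18 July 2011.
  Appellate Stay Credit: +412 days → 2 September 2012.
Expiry of referenced patent HD-283628:
  Base: filing + 23 years → 10 November 2010.
Terminal disclaimer: HD-752541 expires on the earlier of 2 September 2012 and 10 November 2010.

2010-11-10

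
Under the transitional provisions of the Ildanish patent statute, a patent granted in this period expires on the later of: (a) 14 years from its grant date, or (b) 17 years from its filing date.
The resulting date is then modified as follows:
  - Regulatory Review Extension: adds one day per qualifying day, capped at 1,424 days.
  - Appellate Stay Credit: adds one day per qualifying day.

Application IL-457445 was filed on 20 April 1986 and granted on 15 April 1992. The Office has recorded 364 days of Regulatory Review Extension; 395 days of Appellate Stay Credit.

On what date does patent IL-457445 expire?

2008-05-13

(a) grant + 14 years → 15 April 2006.
(b) filing + 17 years → 20 April 2003.
Later of the two: 15 April 2006.
Regulatory Review Extension: 364 days (within the 1424-day cap) → +364 days → 14 April 2007.
Appellate Stay Credit: +395 days → 13 May 2008.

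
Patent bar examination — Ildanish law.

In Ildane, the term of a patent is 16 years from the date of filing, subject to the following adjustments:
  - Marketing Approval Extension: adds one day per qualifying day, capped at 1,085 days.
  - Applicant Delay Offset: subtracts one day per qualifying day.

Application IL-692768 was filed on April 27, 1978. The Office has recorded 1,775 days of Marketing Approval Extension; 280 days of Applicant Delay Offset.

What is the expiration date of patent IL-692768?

Base term: filing date + 16 years → 27 April 1994.
Marketing Approval Extension: 1775 days claimed exceeds the 1085-day cap, so +1085 days → 16 April 1997.
Applicant Delay Offset: −280 days → 10 July 1996.

July 10, 1996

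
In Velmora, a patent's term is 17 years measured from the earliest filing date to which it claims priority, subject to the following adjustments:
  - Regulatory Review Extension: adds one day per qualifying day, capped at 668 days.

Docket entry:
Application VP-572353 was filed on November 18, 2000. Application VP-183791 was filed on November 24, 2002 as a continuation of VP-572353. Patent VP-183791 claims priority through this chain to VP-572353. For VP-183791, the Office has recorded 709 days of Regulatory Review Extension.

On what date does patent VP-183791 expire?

Earliest priority filing: 18 November 2000.
Base term: 18 November 2000 + 17 years → 18 November 2017.
Regulatory Review Extension: 709 days claimed exceeds the 668-day cap, so +668 days → 17 September 2019.

2019-09-17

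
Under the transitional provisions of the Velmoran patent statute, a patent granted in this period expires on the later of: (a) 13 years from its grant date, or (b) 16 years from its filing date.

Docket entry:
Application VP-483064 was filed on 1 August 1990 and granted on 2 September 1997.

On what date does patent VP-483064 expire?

September 2, 2010

(a) grant + 13 years → 2 September 2010.
(b) filing + 16 years → 1 August 2006.
Later of the two: 2 September 2010.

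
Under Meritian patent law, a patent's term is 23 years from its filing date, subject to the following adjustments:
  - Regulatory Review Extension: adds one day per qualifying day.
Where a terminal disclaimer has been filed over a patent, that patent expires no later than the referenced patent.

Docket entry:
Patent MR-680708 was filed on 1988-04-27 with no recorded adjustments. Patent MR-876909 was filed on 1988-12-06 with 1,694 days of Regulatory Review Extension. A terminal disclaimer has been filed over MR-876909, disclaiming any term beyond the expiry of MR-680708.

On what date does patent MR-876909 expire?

Natural term of MR-876909:
  Base: filing + 23 years → 6 December 2011.
  Regulatory Review Extension: +1694 days → 26 July 2016.
Expiry of referenced patent MR-680708:
  Base: filing + 23 years → 27 April 2011.
Terminal disclaimer: MR-876909 expires on the earlier of 26 July 2016 and 27 April 2011.

2011-04-27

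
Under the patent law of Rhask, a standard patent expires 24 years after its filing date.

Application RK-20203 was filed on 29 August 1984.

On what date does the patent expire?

Filing date + 24 years → 29 August 2008.

August 29, 2008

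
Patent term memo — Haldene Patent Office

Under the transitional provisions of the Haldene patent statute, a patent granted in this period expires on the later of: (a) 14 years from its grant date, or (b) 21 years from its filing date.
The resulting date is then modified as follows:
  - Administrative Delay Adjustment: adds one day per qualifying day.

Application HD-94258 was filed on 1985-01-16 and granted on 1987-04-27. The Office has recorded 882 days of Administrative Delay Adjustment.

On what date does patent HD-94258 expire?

(a) grant + 14 years → 27 April 2001.
(b) filing + 21 years → 16 January 2006.
Later of the two: 16 January 2006.
Administrative Delay Adjustment: +882 days → 16 June 2008.

2008-06-16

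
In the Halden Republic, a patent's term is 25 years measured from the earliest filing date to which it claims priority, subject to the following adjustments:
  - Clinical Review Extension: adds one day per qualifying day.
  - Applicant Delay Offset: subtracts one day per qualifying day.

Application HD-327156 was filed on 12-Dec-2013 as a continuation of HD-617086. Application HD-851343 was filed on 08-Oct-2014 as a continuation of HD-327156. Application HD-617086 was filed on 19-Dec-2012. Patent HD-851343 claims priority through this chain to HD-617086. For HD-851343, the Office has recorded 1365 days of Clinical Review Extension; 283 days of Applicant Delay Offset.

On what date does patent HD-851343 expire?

Earliest priority filing: 19 December 2012.
Base term: 19 December 2012 + 25 years → 19 December 2037.
Clinical Review Extension: +1365 days → 14 September 2041.
Applicant Delay Offset: −283 days → 5 December 2040.

2040-12-05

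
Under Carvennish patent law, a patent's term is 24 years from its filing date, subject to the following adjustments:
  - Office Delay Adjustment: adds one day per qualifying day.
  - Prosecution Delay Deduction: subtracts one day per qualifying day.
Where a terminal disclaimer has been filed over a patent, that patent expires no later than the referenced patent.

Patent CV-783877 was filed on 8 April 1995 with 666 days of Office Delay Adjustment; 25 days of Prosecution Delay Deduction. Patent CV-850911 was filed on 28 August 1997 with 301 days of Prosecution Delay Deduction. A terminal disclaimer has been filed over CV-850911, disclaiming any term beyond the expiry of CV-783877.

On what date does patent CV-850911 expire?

Natural term of CV-850911:
  Base: filing + 24 years → 28 August 2021.
  Prosecution Delay Deduction: −301 days → 31 October 2020.
Expiry of referenced patent CV-783877:
  Base: filing + 24 years → 8 April 2019.
  Office Delay Adjustment: +666 days → 2 February 2021.
  Prosecution Delay Deduction: −25 days → 8 January 2021.
Terminal disclaimer: CV-850911 expires on the earlier of 31 October 2020 and 8 January 2021.

2020-10-31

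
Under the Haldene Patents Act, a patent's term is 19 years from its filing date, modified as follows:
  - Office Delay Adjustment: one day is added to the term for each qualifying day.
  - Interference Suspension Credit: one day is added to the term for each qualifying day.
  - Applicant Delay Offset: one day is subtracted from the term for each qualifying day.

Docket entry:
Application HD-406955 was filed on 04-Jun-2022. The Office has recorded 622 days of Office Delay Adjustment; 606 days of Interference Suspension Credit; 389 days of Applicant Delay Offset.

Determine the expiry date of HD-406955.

Base term: filing date + 19 years → 4 June 2041.
Office Delay Adjustment: +622 days → 16 February 2043.
Interference Suspension Credit: +606 days → 14 October 2044.
Applicant Delay Offset: −389 days → 21 September 2043.

2043-09-21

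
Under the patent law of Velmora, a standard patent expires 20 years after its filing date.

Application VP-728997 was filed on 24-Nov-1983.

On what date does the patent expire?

November 24, 2003

Filing date + 20 years → 24 November 2003.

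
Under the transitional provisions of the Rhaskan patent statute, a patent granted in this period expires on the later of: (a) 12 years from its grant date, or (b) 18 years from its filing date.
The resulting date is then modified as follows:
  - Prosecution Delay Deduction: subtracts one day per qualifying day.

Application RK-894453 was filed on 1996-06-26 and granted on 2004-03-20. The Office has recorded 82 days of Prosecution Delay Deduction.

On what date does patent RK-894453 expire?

December 29, 2015

(a) grant + 12 years → 20 March 2016.
(b) filing + 18 years → 26 June 2014.
Later of the two: 20 March 2016.
Prosecution Delay Deduction: −82 days → 29 December 2015.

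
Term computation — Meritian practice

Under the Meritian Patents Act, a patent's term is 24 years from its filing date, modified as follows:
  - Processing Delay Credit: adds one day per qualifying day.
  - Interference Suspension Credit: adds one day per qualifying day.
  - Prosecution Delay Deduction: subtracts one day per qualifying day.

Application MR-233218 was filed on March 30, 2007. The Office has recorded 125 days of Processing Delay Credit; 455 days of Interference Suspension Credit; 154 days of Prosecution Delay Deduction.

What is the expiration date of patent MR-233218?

Base term: filing date + 24 years → 30 March 2031.
Processing Delay Credit: +125 days → 2 August 2031.
Interference Suspension Credit: +455 days → 30 October 2032.
Prosecution Delay Deduction: −154 days → 29 May 2032.

2032-05-29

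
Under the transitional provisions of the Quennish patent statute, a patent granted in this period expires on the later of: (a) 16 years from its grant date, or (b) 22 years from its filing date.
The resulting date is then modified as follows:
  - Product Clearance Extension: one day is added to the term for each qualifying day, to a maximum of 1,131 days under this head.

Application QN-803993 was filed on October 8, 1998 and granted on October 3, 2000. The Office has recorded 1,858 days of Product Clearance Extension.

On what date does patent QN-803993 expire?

2023-11-13

(a) grant + 16 years → 3 October 2016.
(b) filing + 22 years → 8 October 2020.
Later of the two: 8 October 2020.
Product Clearance Extension: 1858 days claimed exceeds the 1131-day cap, so +1131 days → 13 November 2023.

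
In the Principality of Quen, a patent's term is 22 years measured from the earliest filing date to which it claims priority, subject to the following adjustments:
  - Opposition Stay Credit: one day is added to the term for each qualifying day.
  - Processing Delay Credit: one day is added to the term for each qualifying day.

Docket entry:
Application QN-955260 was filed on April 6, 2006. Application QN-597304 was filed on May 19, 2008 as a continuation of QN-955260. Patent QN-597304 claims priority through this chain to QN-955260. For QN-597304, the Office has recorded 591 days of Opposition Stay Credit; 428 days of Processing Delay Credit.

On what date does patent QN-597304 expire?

January 20, 2031

Earliest priority filing: 6 April 2006.
Base term: 6 April 2006 + 22 years → 6 April 2028.
Opposition Stay Credit: +591 days → 18 November 2029.
Processing Delay Credit: +428 days → 20 January 2031.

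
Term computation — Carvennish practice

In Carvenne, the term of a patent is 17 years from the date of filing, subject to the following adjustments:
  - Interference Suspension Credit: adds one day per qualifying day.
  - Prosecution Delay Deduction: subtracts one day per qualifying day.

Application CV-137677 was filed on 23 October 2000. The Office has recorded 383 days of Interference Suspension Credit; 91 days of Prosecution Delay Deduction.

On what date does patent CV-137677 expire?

Base term: filing date + 17 years → 23 October 2017.
Interference Suspension Credit: +383 days → 10 November 2018.
Prosecution Delay Deduction: −91 days → 11 August 2018.

2018-08-11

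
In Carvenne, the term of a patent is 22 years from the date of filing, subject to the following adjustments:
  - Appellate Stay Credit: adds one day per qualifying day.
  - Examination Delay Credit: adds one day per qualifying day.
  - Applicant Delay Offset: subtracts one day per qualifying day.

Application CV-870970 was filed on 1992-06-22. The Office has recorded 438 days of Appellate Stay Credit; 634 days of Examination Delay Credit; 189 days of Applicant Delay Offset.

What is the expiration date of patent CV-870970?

2016-11-21

Base term: filing date + 22 years → 22 June 2014.
Appellate Stay Credit: +438 days → 3 September 2015.
Examination Delay Credit: +634 days → 29 May 2017.
Applicant Delay Offset: −189 days → 21 November 2016.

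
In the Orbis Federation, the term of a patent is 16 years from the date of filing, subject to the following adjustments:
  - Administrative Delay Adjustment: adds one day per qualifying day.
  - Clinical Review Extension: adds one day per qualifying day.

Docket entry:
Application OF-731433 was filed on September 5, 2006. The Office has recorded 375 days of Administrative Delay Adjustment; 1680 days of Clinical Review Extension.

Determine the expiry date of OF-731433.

Base term: filing date + 16 years → 5 September 2022.
Administrative Delay Adjustment: +375 days → 15 September 2023.
Clinical Review Extension: +1680 days → 21 April 2028.

April 21, 2028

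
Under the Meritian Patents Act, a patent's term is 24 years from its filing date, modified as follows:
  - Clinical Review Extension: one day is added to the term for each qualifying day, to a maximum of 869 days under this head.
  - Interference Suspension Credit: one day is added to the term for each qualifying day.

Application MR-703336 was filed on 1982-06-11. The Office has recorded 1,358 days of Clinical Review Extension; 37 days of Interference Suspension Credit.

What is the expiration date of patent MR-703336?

Base term: filing date + 24 years → 11 June 2006.
Clinical Review Extension: 1358 days claimed exceeds the 869-day cap, so +869 days → 27 October 2008.
Interference Suspension Credit: +37 days → 3 December 2008.

December 3, 2008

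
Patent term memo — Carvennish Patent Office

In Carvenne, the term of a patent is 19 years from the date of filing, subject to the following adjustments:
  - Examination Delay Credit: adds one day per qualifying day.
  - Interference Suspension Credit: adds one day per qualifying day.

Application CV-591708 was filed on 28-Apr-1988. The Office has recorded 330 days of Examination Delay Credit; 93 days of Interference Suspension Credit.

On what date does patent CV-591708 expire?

June 24, 2008

Base term: filing date + 19 years → 28 April 2007.
Examination Delay Credit: +330 days → 23 March 2008.
Interference Suspension Credit: +93 days → 24 June 2008.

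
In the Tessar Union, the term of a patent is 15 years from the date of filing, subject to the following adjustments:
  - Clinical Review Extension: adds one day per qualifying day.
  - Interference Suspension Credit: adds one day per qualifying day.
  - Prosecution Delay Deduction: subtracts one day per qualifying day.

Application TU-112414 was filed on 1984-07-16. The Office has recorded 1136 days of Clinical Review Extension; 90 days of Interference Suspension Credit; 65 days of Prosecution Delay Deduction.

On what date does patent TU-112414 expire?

Base term: filing date + 15 years → 16 July 1999.
Clinical Review Extension: +1136 days → 25 August 2002.
Interference Suspension Credit: +90 days → 23 November 2002.
Prosecution Delay Deduction: −65 days → 19 September 2002.

September 19, 2002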